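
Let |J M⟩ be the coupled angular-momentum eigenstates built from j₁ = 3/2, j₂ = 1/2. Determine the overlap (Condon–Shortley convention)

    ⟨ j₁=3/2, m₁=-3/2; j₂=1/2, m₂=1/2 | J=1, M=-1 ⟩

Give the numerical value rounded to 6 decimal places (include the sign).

triangle: 1!·2!·0!/4! = 2/24
(j±m)!: 0!·3!·1!·0!·0!·2! = 12
prefactor² = (2J+1)·Δ·N² = 3
  k=1: −1/(1!·0!·2!·0!·0!·0!) = -1/2
Σ = -1/2  ⇒  CG² = 3·(-1/2)² = 3/4
CG = −√(3/4) = -0.866025

-0.866025  (= −√(3/4))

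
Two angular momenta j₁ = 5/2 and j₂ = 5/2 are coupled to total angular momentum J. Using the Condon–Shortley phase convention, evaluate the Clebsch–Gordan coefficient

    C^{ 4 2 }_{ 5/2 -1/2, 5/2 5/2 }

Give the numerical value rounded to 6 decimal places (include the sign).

−√(9/28) = -0.566947

triangle: 1!*4!*4!/10! = 576/3628800
(j±m)!: 2!*3!*5!*0!*6!*2! = 2073600
prefactor² = (2J+1)*Δ*N² = 20736/7
  k=1: −1/(1!*0!*2!*4!*2!*0!) = -1/96
Σ = -1/96  ⇒  CG² = 20736/7*(-1/96)² = 9/28
CG = −√(9/28) = -0.566947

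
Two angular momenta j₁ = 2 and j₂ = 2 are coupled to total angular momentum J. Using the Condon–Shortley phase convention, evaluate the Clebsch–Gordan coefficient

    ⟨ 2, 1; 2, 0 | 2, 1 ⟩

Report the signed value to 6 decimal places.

j₁+j₂−J=2  J+j₁−j₂=2  J−j₁+j₂=2  j₁+j₂+J+1=7
(j₁±m₁, j₂±m₂, J±M) = (3,1,2,2,3,1)
P² = 8/7
sum k=0..1:
  [0] +1/4 = 1/4
  [1] −1/2 = -1/2
S = -1/4
C² = P²·S² = 1/14 ; C = -0.267261

−√(1/14) = -0.267261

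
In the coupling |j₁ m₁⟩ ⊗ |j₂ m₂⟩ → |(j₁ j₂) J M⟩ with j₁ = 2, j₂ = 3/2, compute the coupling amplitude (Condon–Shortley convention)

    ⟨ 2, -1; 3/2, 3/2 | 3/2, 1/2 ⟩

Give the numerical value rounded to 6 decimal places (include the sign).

triangle: 2!*2!*1!/6! = 4/720
(j±m)!: 1!*3!*3!*0!*2!*1! = 72
prefactor² = (2J+1)*Δ*N² = 8/5
  k=2: +1/(2!*0!*1!*1!*1!*0!) = 1/2
Σ = 1/2  ⇒  CG² = 8/5*1/2² = 2/5
CG = +√(2/5) = +0.632456

+0.632456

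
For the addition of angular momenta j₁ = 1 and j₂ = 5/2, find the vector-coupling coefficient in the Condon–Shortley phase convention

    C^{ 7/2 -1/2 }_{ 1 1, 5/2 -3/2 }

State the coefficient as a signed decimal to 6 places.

+0.377964  (= +√(1/7))

√[8·0!2!5!/8! · 2!0!1!4!3!4!] = √(2304/7)
  +(−1)^0/∏(0,0,0,1,2,4)! = 1/48  (running 1/48)
⟨..|..⟩ = √(2304/7)·(1/48) = +0.377964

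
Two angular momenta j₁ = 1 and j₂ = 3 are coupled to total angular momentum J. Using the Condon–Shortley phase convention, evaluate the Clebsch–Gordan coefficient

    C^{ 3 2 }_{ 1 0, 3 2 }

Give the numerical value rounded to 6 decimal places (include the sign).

triangle: 1!·1!·5!/8! = 120/40320
(j±m)!: 1!·1!·5!·1!·5!·1! = 14400
prefactor² = (2J+1)·Δ·N² = 300
  k=0: +1/(0!·1!·1!·5!·0!·0!) = 1/120
  k=1: −1/(1!·0!·0!·4!·1!·1!) = -1/24
Σ = -1/30  ⇒  CG² = 300·(-1/30)² = 1/3
CG = −√(1/3) = -0.577350

−√(1/3) ≈ -0.577350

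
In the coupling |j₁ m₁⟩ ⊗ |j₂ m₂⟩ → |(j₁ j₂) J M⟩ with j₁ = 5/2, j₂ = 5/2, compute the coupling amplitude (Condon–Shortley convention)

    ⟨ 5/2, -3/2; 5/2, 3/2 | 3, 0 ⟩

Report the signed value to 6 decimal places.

+0.521749

triangle: 2!*3!*3!/9! = 72/362880
(j±m)!: 1!*4!*4!*1!*3!*3! = 20736
prefactor² = (2J+1)*Δ*N² = 144/5
  k=1: −1/(1!*1!*3!*3!*0!*0!) = -1/36
  k=2: +1/(2!*0!*2!*2!*1!*1!) = 1/8
Σ = 7/72  ⇒  CG² = 144/5*7/72² = 49/180
CG = +√(49/180) = +0.521749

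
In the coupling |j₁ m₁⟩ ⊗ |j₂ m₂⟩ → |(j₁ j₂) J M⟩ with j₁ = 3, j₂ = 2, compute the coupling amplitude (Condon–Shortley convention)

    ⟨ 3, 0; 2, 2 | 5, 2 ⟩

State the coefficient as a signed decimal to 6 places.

j₁+j₂−J=0  J+j₁−j₂=6  J−j₁+j₂=4  j₁+j₂+J+1=11
(j₁±m₁, j₂±m₂, J±M) = (3,3,4,0,7,3)
P² = 124416
sum k=0..0:
  [0] +1/864 = 1/864
S = 1/864
C² = P²·S² = 1/6 ; C = +0.408248

+√(1/6) ≈ +0.408248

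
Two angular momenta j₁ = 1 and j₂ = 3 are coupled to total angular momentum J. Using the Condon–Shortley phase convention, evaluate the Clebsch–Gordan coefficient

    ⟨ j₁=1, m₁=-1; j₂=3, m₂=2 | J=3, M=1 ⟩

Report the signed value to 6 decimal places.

−√(5/12) ≈ -0.645497

triangle: 1!×1!×5!/8! = 120/40320
(j±m)!: 0!×2!×5!×1!×4!×2! = 11520
prefactor² = (2J+1)×Δ×N² = 240
  k=1: −1/(1!×0!×1!×4!×0!×1!) = -1/24
Σ = -1/24  ⇒  CG² = 240×(-1/24)² = 5/12
CG = −√(5/12) = -0.645497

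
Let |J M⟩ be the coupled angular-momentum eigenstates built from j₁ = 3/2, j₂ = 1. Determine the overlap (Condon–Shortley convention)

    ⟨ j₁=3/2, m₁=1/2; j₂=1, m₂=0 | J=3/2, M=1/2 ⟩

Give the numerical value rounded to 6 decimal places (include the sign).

+√(1/15) ≈ +0.258199

√[4·1!2!1!/5! · 2!1!1!1!2!1!] = √(4/15)
  +(−1)^0/∏(0,1,1,1,1,0)! = 1  (running 1)
  +(−1)^1/∏(1,0,0,0,2,1)! = -1/2  (running 1/2)
⟨..|..⟩ = √(4/15)·(1/2) = +0.258199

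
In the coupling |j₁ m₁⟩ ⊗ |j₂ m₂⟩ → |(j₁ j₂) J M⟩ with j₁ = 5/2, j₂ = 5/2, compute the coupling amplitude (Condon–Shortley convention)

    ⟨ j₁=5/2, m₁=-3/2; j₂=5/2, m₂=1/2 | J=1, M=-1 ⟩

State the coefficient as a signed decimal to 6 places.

−√(8/35) = -0.478091

triangle: 4!×1!×1!/7! = 24/5040
(j±m)!: 1!×4!×3!×2!×0!×2! = 576
prefactor² = (2J+1)×Δ×N² = 288/35
  k=3: −1/(3!×1!×1!×0!×0!×1!) = -1/6
Σ = -1/6  ⇒  CG² = 288/35×(-1/6)² = 8/35
CG = −√(8/35) = -0.478091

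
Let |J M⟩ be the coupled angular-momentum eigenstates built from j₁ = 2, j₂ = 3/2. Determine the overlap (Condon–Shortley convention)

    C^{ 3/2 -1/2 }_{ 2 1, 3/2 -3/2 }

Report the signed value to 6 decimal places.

j₁+j₂−J=2  J+j₁−j₂=2  J−j₁+j₂=1  j₁+j₂+J+1=6
(j₁±m₁, j₂±m₂, J±M) = (3,1,0,3,1,2)
P² = 8/5
sum k=0..0:
  [0] +1/2 = 1/2
S = 1/2
C² = P²·S² = 2/5 ; C = +0.632456

+0.632456  (= +√(2/5))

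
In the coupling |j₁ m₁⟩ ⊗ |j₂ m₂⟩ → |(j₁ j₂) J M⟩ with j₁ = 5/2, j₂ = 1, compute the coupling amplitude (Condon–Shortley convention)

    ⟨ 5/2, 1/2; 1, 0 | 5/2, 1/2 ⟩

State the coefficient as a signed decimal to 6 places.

j₁+j₂−J=1  J+j₁−j₂=4  J−j₁+j₂=1  j₁+j₂+J+1=7
(j₁±m₁, j₂±m₂, J±M) = (3,2,1,1,3,2)
P² = 144/35
sum k=0..1:
  [0] +1/4 = 1/4
  [1] −1/6 = -1/6
S = 1/12
C² = P²·S² = 1/35 ; C = +0.169031

+√(1/35) = +0.169031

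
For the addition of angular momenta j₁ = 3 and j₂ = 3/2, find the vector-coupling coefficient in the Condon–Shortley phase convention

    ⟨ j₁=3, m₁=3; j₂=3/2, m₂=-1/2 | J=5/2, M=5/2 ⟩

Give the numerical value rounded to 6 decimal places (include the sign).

+√(15/28) = +0.731925

√[6·2!4!1!/8! · 6!0!1!2!5!0!] = √(8640/7)
  +(−1)^0/∏(0,2,0,1,4,0)! = 1/48  (running 1/48)
⟨..|..⟩ = √(8640/7)·(1/48) = +0.731925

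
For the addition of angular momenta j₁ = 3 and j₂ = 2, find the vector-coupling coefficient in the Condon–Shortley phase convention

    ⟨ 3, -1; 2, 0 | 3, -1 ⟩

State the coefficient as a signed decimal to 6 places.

√[7·2!4!2!/9! · 2!4!2!2!2!4!] = √(256/15)
  +(−1)^0/∏(0,2,4,2,0,0)! = 1/96  (running 1/96)
  +(−1)^1/∏(1,1,3,1,1,1)! = -1/6  (running -5/32)
  +(−1)^2/∏(2,0,2,0,2,2)! = 1/16  (running -3/32)
⟨..|..⟩ = √(256/15)·(-3/32) = -0.387298

−√(3/20) ≈ -0.387298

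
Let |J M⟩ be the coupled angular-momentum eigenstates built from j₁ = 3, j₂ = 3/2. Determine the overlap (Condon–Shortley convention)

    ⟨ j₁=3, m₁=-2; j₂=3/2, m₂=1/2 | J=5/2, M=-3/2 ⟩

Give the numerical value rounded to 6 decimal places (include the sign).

+√(1/14) = +0.267261

j₁+j₂−J=2  J+j₁−j₂=4  J−j₁+j₂=1  j₁+j₂+J+1=8
(j₁±m₁, j₂±m₂, J±M) = (1,5,2,1,1,4)
P² = 288/7
sum k=1..2:
  [1] −1/24 = -1/24
  [2] +1/12 = 1/12
S = 1/24
C² = P²·S² = 1/14 ; C = +0.267261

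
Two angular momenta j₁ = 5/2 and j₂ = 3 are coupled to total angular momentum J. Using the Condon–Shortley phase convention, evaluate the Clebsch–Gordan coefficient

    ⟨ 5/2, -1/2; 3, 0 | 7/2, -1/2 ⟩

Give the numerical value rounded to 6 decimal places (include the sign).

−√(4/21) = -0.436436

j₁+j₂−J=2  J+j₁−j₂=3  J−j₁+j₂=4  j₁+j₂+J+1=10
(j₁±m₁, j₂±m₂, J±M) = (2,3,3,3,3,4)
P² = 6912/175
sum k=0..2:
  [0] +1/72 = 1/72
  [1] −1/8 = -1/8
  [2] +1/24 = 1/24
S = -5/72
C² = P²·S² = 4/21 ; C = -0.436436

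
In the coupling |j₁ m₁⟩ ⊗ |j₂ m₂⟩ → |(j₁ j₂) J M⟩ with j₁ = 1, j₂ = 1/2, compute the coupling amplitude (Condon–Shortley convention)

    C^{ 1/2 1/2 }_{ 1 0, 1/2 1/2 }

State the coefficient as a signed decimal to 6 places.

-0.577350  (= −√(1/3))

√[2·1!1!0!/3! · 1!1!1!0!1!0!] = √(1/3)
  +(−1)^1/∏(1,0,0,0,1,0)! = -1  (running -1)
⟨..|..⟩ = √(1/3)·(-1) = -0.577350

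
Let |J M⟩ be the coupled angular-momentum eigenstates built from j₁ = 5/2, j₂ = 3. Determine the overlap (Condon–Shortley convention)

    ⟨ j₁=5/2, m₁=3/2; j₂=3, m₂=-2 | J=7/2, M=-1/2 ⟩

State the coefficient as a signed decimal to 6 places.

j₁+j₂−J=2  J+j₁−j₂=3  J−j₁+j₂=4  j₁+j₂+J+1=10
(j₁±m₁, j₂±m₂, J±M) = (4,1,1,5,3,4)
P² = 9216/35
sum k=0..1:
  [0] +1/24 = 1/24
  [1] −1/144 = -1/144
S = 5/144
C² = P²·S² = 20/63 ; C = +0.563436

+√(20/63) ≈ +0.563436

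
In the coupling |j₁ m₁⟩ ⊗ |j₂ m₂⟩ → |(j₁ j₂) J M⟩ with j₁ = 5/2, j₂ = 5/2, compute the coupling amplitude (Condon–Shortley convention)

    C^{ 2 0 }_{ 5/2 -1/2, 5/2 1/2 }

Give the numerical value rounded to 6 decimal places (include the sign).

√[5·3!2!2!/8! · 2!3!3!2!2!2!] = √(12/7)
  +(−1)^1/∏(1,2,2,2,0,0)! = -1/8  (running -1/8)
  +(−1)^2/∏(2,1,1,1,1,1)! = 1/2  (running 3/8)
  +(−1)^3/∏(3,0,0,0,2,2)! = -1/24  (running 1/3)
⟨..|..⟩ = √(12/7)·(1/3) = +0.436436

+√(4/21) ≈ +0.436436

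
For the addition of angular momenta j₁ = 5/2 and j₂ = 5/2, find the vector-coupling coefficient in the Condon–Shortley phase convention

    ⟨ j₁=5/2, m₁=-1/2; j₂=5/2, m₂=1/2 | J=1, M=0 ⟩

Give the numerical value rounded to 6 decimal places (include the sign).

+0.119523

√[3·4!1!1!/7! · 2!3!3!2!1!1!] = √(72/35)
  +(−1)^2/∏(2,2,1,1,0,0)! = 1/4  (running 1/4)
  +(−1)^3/∏(3,1,0,0,1,1)! = -1/6  (running 1/12)
⟨..|..⟩ = √(72/35)·(1/12) = +0.119523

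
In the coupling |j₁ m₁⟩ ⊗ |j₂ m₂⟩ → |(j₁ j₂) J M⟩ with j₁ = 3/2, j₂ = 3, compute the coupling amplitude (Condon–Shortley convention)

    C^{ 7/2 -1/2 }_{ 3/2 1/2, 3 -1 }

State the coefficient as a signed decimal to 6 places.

+0.534522  (= +√(2/7))

triangle: 1!·2!·5!/9! = 240/362880
(j±m)!: 2!·1!·2!·4!·3!·4! = 13824
prefactor² = (2J+1)·Δ·N² = 512/7
  k=0: +1/(0!·1!·1!·2!·1!·3!) = 1/12
  k=1: −1/(1!·0!·0!·1!·2!·4!) = -1/48
Σ = 1/16  ⇒  CG² = 512/7·1/16² = 2/7
CG = +√(2/7) = +0.534522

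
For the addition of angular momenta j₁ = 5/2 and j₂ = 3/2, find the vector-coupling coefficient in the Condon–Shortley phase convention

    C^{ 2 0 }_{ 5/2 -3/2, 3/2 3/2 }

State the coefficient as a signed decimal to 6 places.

triangle: 2!·3!·1!/7! = 12/5040
(j±m)!: 1!·4!·3!·0!·2!·2! = 576
prefactor² = (2J+1)·Δ·N² = 48/7
  k=2: +1/(2!·0!·2!·1!·1!·0!) = 1/4
Σ = 1/4  ⇒  CG² = 48/7·1/4² = 3/7
CG = +√(3/7) = +0.654654

+0.654654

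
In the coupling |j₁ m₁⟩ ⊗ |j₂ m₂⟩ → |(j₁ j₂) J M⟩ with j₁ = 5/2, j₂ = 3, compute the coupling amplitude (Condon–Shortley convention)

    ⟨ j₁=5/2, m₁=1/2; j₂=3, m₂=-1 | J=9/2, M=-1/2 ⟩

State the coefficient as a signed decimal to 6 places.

triangle: 1!*4!*5!/11! = 2880/39916800
(j±m)!: 3!*2!*2!*4!*4!*5! = 1658880
prefactor² = (2J+1)*Δ*N² = 92160/77
  k=0: +1/(0!*1!*2!*2!*2!*3!) = 1/48
  k=1: −1/(1!*0!*1!*1!*3!*4!) = -1/144
Σ = 1/72  ⇒  CG² = 92160/77*1/72² = 160/693
CG = +√(160/693) = +0.480500

+0.480500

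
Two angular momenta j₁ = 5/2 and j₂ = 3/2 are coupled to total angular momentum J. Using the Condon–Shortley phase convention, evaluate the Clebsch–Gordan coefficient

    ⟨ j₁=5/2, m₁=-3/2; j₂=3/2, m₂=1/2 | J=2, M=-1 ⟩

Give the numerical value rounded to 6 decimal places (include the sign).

+√(1/42) = +0.154303

j₁+j₂−J=2  J+j₁−j₂=3  J−j₁+j₂=1  j₁+j₂+J+1=7
(j₁±m₁, j₂±m₂, J±M) = (1,4,2,1,1,3)
P² = 24/7
sum k=1..2:
  [1] −1/6 = -1/6
  [2] +1/4 = 1/4
S = 1/12
C² = P²·S² = 1/42 ; C = +0.154303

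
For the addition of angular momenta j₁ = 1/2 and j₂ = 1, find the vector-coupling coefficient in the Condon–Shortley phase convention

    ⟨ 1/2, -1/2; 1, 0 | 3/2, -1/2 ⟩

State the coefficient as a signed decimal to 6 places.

+√(2/3) = +0.816497

√[4·0!1!2!/4! · 0!1!1!1!1!2!] = √(2/3)
  +(−1)^0/∏(0,0,1,1,0,1)! = 1  (running 1)
⟨..|..⟩ = √(2/3)·(1) = +0.816497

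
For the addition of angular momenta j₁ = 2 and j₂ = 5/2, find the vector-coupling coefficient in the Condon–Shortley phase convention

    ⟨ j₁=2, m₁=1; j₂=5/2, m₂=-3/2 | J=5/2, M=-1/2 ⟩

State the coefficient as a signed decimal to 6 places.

+√(6/35) = +0.414039

triangle: 2!·2!·3!/8! = 24/40320
(j±m)!: 3!·1!·1!·4!·2!·3! = 1728
prefactor² = (2J+1)·Δ·N² = 216/35
  k=0: +1/(0!·2!·1!·1!·1!·2!) = 1/4
  k=1: −1/(1!·1!·0!·0!·2!·3!) = -1/12
Σ = 1/6  ⇒  CG² = 216/35·1/6² = 6/35
CG = +√(6/35) = +0.414039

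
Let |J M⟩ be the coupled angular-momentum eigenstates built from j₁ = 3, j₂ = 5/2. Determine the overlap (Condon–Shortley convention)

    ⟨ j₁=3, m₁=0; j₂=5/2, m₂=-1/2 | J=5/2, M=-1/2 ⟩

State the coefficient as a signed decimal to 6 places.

-0.276026  (= −√(8/105))

√[6·3!3!2!/9! · 3!3!2!3!2!3!] = √(216/35)
  +(−1)^0/∏(0,3,3,2,0,0)! = 1/72  (running 1/72)
  +(−1)^1/∏(1,2,2,1,1,1)! = -1/4  (running -17/72)
  +(−1)^2/∏(2,1,1,0,2,2)! = 1/8  (running -1/9)
⟨..|..⟩ = √(216/35)·(-1/9) = -0.276026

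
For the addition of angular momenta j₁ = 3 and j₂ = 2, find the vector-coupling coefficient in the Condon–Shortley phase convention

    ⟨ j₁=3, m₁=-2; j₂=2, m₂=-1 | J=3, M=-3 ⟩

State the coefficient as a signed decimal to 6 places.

−√(5/12) = -0.645497

triangle: 2!×4!×2!/9! = 96/362880
(j±m)!: 1!×5!×1!×3!×0!×6! = 518400
prefactor² = (2J+1)×Δ×N² = 960
  k=1: −1/(1!×1!×4!×0!×0!×2!) = -1/48
Σ = -1/48  ⇒  CG² = 960×(-1/48)² = 5/12
CG = −√(5/12) = -0.645497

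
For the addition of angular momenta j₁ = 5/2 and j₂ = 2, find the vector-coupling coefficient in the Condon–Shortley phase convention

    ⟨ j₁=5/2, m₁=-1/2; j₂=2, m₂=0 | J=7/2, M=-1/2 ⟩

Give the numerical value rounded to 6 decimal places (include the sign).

-0.195180

√[8·1!4!3!/9! · 2!3!2!2!3!4!] = √(768/35)
  +(−1)^0/∏(0,1,3,2,1,1)! = 1/12  (running 1/12)
  +(−1)^1/∏(1,0,2,1,2,2)! = -1/8  (running -1/24)
⟨..|..⟩ = √(768/35)·(-1/24) = -0.195180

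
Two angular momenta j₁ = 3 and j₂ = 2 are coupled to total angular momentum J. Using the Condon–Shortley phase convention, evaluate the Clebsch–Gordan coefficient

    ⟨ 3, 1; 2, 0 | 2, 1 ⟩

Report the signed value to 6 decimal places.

-0.377964  (= −√(1/7))

j₁+j₂−J=3  J+j₁−j₂=3  J−j₁+j₂=1  j₁+j₂+J+1=8
(j₁±m₁, j₂±m₂, J±M) = (4,2,2,2,3,1)
P² = 36/7
sum k=1..2:
  [1] −1/4 = -1/4
  [2] +1/12 = 1/12
S = -1/6
C² = P²·S² = 1/7 ; C = -0.377964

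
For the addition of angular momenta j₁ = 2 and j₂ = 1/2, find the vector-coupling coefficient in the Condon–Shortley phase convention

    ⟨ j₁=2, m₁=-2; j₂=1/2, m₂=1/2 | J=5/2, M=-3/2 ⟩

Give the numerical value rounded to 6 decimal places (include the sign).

j₁+j₂−J=0  J+j₁−j₂=4  J−j₁+j₂=1  j₁+j₂+J+1=6
(j₁±m₁, j₂±m₂, J±M) = (0,4,1,0,1,4)
P² = 576/5
sum k=0..0:
  [0] +1/24 = 1/24
S = 1/24
C² = P²·S² = 1/5 ; C = +0.447214

+0.447214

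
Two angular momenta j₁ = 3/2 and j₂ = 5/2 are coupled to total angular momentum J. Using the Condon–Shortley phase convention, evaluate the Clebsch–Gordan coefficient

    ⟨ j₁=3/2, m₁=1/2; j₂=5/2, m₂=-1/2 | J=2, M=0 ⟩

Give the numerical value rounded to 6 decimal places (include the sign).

triangle: 2!·1!·3!/7! = 12/5040
(j±m)!: 2!·1!·2!·3!·2!·2! = 96
prefactor² = (2J+1)·Δ·N² = 8/7
  k=0: +1/(0!·2!·1!·2!·0!·1!) = 1/4
  k=1: −1/(1!·1!·0!·1!·1!·2!) = -1/2
Σ = -1/4  ⇒  CG² = 8/7·(-1/4)² = 1/14
CG = −√(1/14) = -0.267261

-0.267261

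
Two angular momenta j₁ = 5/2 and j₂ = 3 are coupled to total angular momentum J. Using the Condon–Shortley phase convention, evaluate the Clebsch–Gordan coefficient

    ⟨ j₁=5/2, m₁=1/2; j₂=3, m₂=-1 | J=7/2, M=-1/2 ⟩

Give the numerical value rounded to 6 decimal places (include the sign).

triangle: 2!×3!×4!/10! = 288/3628800
(j±m)!: 3!×2!×2!×4!×3!×4! = 82944
prefactor² = (2J+1)×Δ×N² = 9216/175
  k=0: +1/(0!×2!×2!×2!×1!×2!) = 1/16
  k=1: −1/(1!×1!×1!×1!×2!×3!) = -1/12
  k=2: +1/(2!×0!×0!×0!×3!×4!) = 1/288
Σ = -5/288  ⇒  CG² = 9216/175×(-5/288)² = 1/63
CG = −√(1/63) = -0.125988

-0.125988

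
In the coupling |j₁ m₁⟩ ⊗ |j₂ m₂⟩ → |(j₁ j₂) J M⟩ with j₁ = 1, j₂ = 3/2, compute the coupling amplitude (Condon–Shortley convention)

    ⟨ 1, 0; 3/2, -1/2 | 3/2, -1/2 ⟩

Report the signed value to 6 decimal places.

triangle: 1!*1!*2!/5! = 2/120
(j±m)!: 1!*1!*1!*2!*1!*2! = 4
prefactor² = (2J+1)*Δ*N² = 4/15
  k=0: +1/(0!*1!*1!*1!*0!*1!) = 1
  k=1: −1/(1!*0!*0!*0!*1!*2!) = -1/2
Σ = 1/2  ⇒  CG² = 4/15*1/2² = 1/15
CG = +√(1/15) = +0.258199

+√(1/15) = +0.258199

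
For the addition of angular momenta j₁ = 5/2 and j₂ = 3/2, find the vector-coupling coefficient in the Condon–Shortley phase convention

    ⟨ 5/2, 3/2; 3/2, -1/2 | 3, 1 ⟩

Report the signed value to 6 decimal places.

+√(49/120) = +0.639010

triangle: 1!*4!*2!/8! = 48/40320
(j±m)!: 4!*1!*1!*2!*4!*2! = 2304
prefactor² = (2J+1)*Δ*N² = 96/5
  k=0: +1/(0!*1!*1!*1!*3!*1!) = 1/6
  k=1: −1/(1!*0!*0!*0!*4!*2!) = -1/48
Σ = 7/48  ⇒  CG² = 96/5*7/48² = 49/120
CG = +√(49/120) = +0.639010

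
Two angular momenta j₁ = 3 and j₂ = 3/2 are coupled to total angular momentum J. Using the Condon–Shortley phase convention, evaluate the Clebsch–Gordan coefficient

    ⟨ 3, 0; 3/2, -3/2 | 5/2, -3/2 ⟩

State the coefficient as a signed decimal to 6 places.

+√(9/35) = +0.507093

√[6·2!4!1!/8! · 3!3!0!3!1!4!] = √(1296/35)
  +(−1)^0/∏(0,2,3,0,1,1)! = 1/12  (running 1/12)
⟨..|..⟩ = √(1296/35)·(1/12) = +0.507093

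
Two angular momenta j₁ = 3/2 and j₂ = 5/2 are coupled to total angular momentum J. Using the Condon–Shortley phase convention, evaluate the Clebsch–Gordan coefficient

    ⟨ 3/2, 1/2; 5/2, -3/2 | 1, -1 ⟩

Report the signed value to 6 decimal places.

−√(3/10) = -0.547723

√[3·3!0!2!/6! · 2!1!1!4!0!2!] = √(24/5)
  +(−1)^1/∏(1,2,0,0,0,2)! = -1/4  (running -1/4)
⟨..|..⟩ = √(24/5)·(-1/4) = -0.547723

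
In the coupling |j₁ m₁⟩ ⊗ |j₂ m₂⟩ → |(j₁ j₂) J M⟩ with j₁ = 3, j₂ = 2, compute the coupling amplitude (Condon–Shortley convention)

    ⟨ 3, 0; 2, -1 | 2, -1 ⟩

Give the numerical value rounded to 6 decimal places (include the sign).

−√(2/7) ≈ -0.534522

triangle: 3!*3!*1!/8! = 36/40320
(j±m)!: 3!*3!*1!*3!*1!*3! = 1296
prefactor² = (2J+1)*Δ*N² = 81/14
  k=0: +1/(0!*3!*3!*1!*0!*0!) = 1/36
  k=1: −1/(1!*2!*2!*0!*1!*1!) = -1/4
Σ = -2/9  ⇒  CG² = 81/14*(-2/9)² = 2/7
CG = −√(2/7) = -0.534522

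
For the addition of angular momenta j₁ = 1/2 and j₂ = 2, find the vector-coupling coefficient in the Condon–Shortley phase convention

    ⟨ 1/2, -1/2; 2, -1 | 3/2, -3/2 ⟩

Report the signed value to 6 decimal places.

√[4·1!0!3!/5! · 0!1!1!3!0!3!] = √(36/5)
  +(−1)^1/∏(1,0,0,0,0,3)! = -1/6  (running -1/6)
⟨..|..⟩ = √(36/5)·(-1/6) = -0.447214

-0.447214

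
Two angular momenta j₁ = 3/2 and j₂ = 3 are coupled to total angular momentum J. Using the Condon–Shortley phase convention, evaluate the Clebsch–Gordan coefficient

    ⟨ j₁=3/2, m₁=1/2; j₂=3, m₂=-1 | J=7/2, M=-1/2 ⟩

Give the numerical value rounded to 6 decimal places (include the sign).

+√(2/7) ≈ +0.534522

√[8·1!2!5!/9! · 2!1!2!4!3!4!] = √(512/7)
  +(−1)^0/∏(0,1,1,2,1,3)! = 1/12  (running 1/12)
  +(−1)^1/∏(1,0,0,1,2,4)! = -1/48  (running 1/16)
⟨..|..⟩ = √(512/7)·(1/16) = +0.534522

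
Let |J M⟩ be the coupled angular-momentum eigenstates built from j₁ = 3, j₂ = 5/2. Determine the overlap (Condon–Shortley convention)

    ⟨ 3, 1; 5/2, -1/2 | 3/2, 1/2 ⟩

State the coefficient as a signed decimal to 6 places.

j₁+j₂−J=4  J+j₁−j₂=2  J−j₁+j₂=1  j₁+j₂+J+1=8
(j₁±m₁, j₂±m₂, J±M) = (4,2,2,3,2,1)
P² = 192/35
sum k=1..2:
  [1] −1/6 = -1/6
  [2] +1/8 = 1/8
S = -1/24
C² = P²·S² = 1/105 ; C = -0.097590

−√(1/105) ≈ -0.097590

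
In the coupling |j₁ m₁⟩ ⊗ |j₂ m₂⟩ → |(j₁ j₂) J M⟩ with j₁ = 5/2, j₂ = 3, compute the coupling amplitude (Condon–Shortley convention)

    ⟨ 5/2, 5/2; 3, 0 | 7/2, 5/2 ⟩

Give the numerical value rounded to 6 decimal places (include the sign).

√[8·2!3!4!/10! · 5!0!3!3!6!1!] = √(13824/7)
  +(−1)^0/∏(0,2,0,3,3,1)! = 1/72  (running 1/72)
⟨..|..⟩ = √(13824/7)·(1/72) = +0.617213

+0.617213  (= +√(8/21))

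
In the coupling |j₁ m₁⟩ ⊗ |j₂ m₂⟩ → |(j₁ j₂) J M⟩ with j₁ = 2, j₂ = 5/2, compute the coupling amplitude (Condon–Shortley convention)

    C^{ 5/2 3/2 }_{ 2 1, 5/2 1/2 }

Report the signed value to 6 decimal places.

-0.414039

triangle: 2!*2!*3!/8! = 24/40320
(j±m)!: 3!*1!*3!*2!*4!*1! = 1728
prefactor² = (2J+1)*Δ*N² = 216/35
  k=0: +1/(0!*2!*1!*3!*1!*0!) = 1/12
  k=1: −1/(1!*1!*0!*2!*2!*1!) = -1/4
Σ = -1/6  ⇒  CG² = 216/35*(-1/6)² = 6/35
CG = −√(6/35) = -0.414039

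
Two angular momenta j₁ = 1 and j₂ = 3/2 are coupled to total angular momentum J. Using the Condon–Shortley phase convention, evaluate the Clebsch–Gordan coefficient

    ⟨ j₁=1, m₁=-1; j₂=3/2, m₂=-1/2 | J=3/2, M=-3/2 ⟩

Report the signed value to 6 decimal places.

-0.632456  (= −√(2/5))

j₁+j₂−J=1  J+j₁−j₂=1  J−j₁+j₂=2  j₁+j₂+J+1=5
(j₁±m₁, j₂±m₂, J±M) = (0,2,1,2,0,3)
P² = 8/5
sum k=1..1:
  [1] −1/2 = -1/2
S = -1/2
C² = P²·S² = 2/5 ; C = -0.632456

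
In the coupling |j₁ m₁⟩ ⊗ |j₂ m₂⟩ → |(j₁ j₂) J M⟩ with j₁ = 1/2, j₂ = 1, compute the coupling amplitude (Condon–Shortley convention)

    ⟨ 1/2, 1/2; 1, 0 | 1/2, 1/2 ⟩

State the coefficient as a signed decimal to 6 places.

j₁+j₂−J=1  J+j₁−j₂=0  J−j₁+j₂=1  j₁+j₂+J+1=3
(j₁±m₁, j₂±m₂, J±M) = (1,0,1,1,1,0)
P² = 1/3
sum k=0..0:
  [0] +1/1 = 1
S = 1
C² = P²·S² = 1/3 ; C = +0.577350

+√(1/3) = +0.577350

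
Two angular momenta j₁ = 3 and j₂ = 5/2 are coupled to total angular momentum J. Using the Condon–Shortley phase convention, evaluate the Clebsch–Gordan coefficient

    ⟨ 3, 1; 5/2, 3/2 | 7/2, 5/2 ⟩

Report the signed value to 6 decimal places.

triangle: 2!*4!*3!/10! = 288/3628800
(j±m)!: 4!*2!*4!*1!*6!*1! = 829440
prefactor² = (2J+1)*Δ*N² = 18432/35
  k=1: −1/(1!*1!*1!*3!*3!*0!) = -1/36
  k=2: +1/(2!*0!*0!*2!*4!*1!) = 1/96
Σ = -5/288  ⇒  CG² = 18432/35*(-5/288)² = 10/63
CG = −√(10/63) = -0.398410

-0.398410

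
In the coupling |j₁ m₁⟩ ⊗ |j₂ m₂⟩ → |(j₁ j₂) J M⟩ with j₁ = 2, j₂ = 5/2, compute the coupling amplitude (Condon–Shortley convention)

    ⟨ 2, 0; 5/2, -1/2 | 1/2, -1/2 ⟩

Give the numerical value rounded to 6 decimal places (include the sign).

+√(1/5) ≈ +0.447214

j₁+j₂−J=4  J+j₁−j₂=0  J−j₁+j₂=1  j₁+j₂+J+1=6
(j₁±m₁, j₂±m₂, J±M) = (2,2,2,3,0,1)
P² = 16/5
sum k=2..2:
  [2] +1/4 = 1/4
S = 1/4
C² = P²·S² = 1/5 ; C = +0.447214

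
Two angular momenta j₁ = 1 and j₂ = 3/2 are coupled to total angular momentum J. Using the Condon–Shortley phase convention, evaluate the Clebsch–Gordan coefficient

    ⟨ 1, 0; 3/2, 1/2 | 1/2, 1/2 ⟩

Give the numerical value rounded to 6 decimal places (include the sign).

-0.577350  (= −√(1/3))

√[2·2!0!1!/4! · 1!1!2!1!1!0!] = √(1/3)
  +(−1)^1/∏(1,1,0,1,0,0)! = -1  (running -1)
⟨..|..⟩ = √(1/3)·(-1) = -0.577350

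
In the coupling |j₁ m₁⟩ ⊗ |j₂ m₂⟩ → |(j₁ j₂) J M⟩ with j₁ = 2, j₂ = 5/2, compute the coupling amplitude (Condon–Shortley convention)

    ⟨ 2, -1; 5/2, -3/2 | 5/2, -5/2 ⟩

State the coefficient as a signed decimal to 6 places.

triangle: 2!*2!*3!/8! = 24/40320
(j±m)!: 1!*3!*1!*4!*0!*5! = 17280
prefactor² = (2J+1)*Δ*N² = 432/7
  k=1: −1/(1!*1!*2!*0!*0!*3!) = -1/12
Σ = -1/12  ⇒  CG² = 432/7*(-1/12)² = 3/7
CG = −√(3/7) = -0.654654

-0.654654  (= −√(3/7))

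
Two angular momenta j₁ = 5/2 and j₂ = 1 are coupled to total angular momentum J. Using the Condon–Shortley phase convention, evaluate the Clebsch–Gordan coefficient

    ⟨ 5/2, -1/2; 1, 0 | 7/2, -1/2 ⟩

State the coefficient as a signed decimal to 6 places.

√[8·0!5!2!/8! · 2!3!1!1!3!4!] = √(576/7)
  +(−1)^0/∏(0,0,3,1,2,1)! = 1/12  (running 1/12)
⟨..|..⟩ = √(576/7)·(1/12) = +0.755929

+√(4/7) ≈ +0.755929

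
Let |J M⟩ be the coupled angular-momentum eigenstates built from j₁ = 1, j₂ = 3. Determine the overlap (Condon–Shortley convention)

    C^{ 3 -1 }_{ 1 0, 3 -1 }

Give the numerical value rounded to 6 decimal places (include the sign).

+0.288675

triangle: 1!·1!·5!/8! = 120/40320
(j±m)!: 1!·1!·2!·4!·2!·4! = 2304
prefactor² = (2J+1)·Δ·N² = 48
  k=0: +1/(0!·1!·1!·2!·0!·3!) = 1/12
  k=1: −1/(1!·0!·0!·1!·1!·4!) = -1/24
Σ = 1/24  ⇒  CG² = 48·1/24² = 1/12
CG = +√(1/12) = +0.288675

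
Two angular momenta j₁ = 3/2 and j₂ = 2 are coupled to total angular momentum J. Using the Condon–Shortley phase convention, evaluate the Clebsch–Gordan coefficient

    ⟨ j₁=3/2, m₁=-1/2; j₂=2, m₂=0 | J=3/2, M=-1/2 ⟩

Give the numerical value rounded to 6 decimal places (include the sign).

√[4·2!1!2!/6! · 1!2!2!2!1!2!] = √(16/45)
  +(−1)^1/∏(1,1,1,1,0,1)! = -1  (running -1)
  +(−1)^2/∏(2,0,0,0,1,2)! = 1/4  (running -3/4)
⟨..|..⟩ = √(16/45)·(-3/4) = -0.447214

−√(1/5) = -0.447214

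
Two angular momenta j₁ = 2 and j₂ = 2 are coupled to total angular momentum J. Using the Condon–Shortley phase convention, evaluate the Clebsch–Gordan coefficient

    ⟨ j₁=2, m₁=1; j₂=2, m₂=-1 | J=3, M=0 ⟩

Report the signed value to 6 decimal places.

√[7·1!3!3!/8! · 3!1!1!3!3!3!] = √(81/10)
  +(−1)^0/∏(0,1,1,1,2,2)! = 1/4  (running 1/4)
  +(−1)^1/∏(1,0,0,0,3,3)! = -1/36  (running 2/9)
⟨..|..⟩ = √(81/10)·(2/9) = +0.632456

+0.632456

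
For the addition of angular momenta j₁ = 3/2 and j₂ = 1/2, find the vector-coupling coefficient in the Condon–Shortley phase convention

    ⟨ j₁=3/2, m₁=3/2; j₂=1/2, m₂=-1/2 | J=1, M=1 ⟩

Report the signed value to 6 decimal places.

triangle: 1!·2!·0!/4! = 2/24
(j±m)!: 3!·0!·0!·1!·2!·0! = 12
prefactor² = (2J+1)·Δ·N² = 3
  k=0: +1/(0!·1!·0!·0!·2!·0!) = 1/2
Σ = 1/2  ⇒  CG² = 3·1/2² = 3/4
CG = +√(3/4) = +0.866025

+0.866025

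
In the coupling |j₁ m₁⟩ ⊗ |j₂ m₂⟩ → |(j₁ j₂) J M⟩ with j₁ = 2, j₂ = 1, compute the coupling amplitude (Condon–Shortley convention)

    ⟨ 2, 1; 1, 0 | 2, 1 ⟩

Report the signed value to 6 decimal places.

+0.408248

j₁+j₂−J=1  J+j₁−j₂=3  J−j₁+j₂=1  j₁+j₂+J+1=6
(j₁±m₁, j₂±m₂, J±M) = (3,1,1,1,3,1)
P² = 3/2
sum k=0..1:
  [0] +1/2 = 1/2
  [1] −1/6 = -1/6
S = 1/3
C² = P²·S² = 1/6 ; C = +0.408248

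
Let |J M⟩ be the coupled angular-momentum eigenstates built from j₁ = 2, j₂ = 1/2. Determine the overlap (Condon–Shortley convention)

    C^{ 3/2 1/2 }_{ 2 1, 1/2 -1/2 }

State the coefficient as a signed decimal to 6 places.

j₁+j₂−J=1  J+j₁−j₂=3  J−j₁+j₂=0  j₁+j₂+J+1=5
(j₁±m₁, j₂±m₂, J±M) = (3,1,0,1,2,1)
P² = 12/5
sum k=0..0:
  [0] +1/2 = 1/2
S = 1/2
C² = P²·S² = 3/5 ; C = +0.774597

+√(3/5) = +0.774597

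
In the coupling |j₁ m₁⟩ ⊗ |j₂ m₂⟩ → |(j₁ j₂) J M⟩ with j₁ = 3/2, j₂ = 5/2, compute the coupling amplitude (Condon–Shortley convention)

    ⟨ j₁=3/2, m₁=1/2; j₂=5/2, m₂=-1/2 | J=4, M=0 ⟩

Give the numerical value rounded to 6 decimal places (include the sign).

+0.654654  (= +√(3/7))

√[9·0!3!5!/9! · 2!1!2!3!4!4!] = √(1728/7)
  +(−1)^0/∏(0,0,1,2,2,3)! = 1/24  (running 1/24)
⟨..|..⟩ = √(1728/7)·(1/24) = +0.654654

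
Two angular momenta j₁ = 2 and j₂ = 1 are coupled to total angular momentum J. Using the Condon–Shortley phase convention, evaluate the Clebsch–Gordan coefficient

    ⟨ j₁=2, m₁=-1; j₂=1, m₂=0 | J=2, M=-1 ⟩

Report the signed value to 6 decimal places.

j₁+j₂−J=1  J+j₁−j₂=3  J−j₁+j₂=1  j₁+j₂+J+1=6
(j₁±m₁, j₂±m₂, J±M) = (1,3,1,1,1,3)
P² = 3/2
sum k=0..1:
  [0] +1/6 = 1/6
  [1] −1/2 = -1/2
S = -1/3
C² = P²·S² = 1/6 ; C = -0.408248

−√(1/6) = -0.408248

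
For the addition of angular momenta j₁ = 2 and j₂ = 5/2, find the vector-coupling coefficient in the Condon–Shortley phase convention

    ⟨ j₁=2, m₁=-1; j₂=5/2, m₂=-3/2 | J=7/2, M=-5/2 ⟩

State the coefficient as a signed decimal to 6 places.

+0.125988  (= +√(1/63))

triangle: 1!*3!*4!/9! = 144/362880
(j±m)!: 1!*3!*1!*4!*1!*6! = 103680
prefactor² = (2J+1)*Δ*N² = 2304/7
  k=0: +1/(0!*1!*3!*1!*0!*3!) = 1/36
  k=1: −1/(1!*0!*2!*0!*1!*4!) = -1/48
Σ = 1/144  ⇒  CG² = 2304/7*1/144² = 1/63
CG = +√(1/63) = +0.125988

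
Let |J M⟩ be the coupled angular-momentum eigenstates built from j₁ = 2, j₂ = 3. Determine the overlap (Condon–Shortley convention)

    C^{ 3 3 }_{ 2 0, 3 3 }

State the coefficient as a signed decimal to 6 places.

+0.645497  (= +√(5/12))

√[7·2!2!4!/9! · 2!2!6!0!6!0!] = √(3840)
  +(−1)^2/∏(2,0,0,4,2,0)! = 1/96  (running 1/96)
⟨..|..⟩ = √(3840)·(1/96) = +0.645497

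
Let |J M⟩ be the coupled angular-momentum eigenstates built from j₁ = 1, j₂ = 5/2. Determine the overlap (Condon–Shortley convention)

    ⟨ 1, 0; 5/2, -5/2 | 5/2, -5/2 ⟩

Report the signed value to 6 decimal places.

√[6·1!1!4!/7! · 1!1!0!5!0!5!] = √(2880/7)
  +(−1)^0/∏(0,1,1,0,0,4)! = 1/24  (running 1/24)
⟨..|..⟩ = √(2880/7)·(1/24) = +0.845154

+0.845154  (= +√(5/7))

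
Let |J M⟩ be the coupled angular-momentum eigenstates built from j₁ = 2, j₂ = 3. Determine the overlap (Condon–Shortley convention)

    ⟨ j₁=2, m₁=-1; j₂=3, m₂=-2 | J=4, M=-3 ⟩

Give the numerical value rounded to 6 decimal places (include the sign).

j₁+j₂−J=1  J+j₁−j₂=3  J−j₁+j₂=5  j₁+j₂+J+1=10
(j₁±m₁, j₂±m₂, J±M) = (1,3,1,5,1,7)
P² = 6480
sum k=0..1:
  [0] +1/144 = 1/144
  [1] −1/240 = -1/240
S = 1/360
C² = P²·S² = 1/20 ; C = +0.223607

+0.223607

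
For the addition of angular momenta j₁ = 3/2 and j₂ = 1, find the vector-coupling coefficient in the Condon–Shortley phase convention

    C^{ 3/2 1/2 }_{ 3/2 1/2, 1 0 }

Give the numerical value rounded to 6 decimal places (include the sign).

triangle: 1!×2!×1!/5! = 2/120
(j±m)!: 2!×1!×1!×1!×2!×1! = 4
prefactor² = (2J+1)×Δ×N² = 4/15
  k=0: +1/(0!×1!×1!×1!×1!×0!) = 1
  k=1: −1/(1!×0!×0!×0!×2!×1!) = -1/2
Σ = 1/2  ⇒  CG² = 4/15×1/2² = 1/15
CG = +√(1/15) = +0.258199

+√(1/15) ≈ +0.258199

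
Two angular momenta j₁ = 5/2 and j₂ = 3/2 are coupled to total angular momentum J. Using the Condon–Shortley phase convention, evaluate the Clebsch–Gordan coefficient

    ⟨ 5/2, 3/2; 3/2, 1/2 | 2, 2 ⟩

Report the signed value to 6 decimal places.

-0.617213  (= −√(8/21))

√[5·2!3!1!/7! · 4!1!2!1!4!0!] = √(96/7)
  +(−1)^1/∏(1,1,0,1,3,0)! = -1/6  (running -1/6)
⟨..|..⟩ = √(96/7)·(-1/6) = -0.617213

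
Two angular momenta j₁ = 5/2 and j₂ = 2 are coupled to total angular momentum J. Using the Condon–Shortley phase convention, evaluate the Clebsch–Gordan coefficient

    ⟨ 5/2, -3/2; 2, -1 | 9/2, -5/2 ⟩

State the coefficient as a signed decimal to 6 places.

j₁+j₂−J=0  J+j₁−j₂=5  J−j₁+j₂=4  j₁+j₂+J+1=10
(j₁±m₁, j₂±m₂, J±M) = (1,4,1,3,2,7)
P² = 11520
sum k=0..0:
  [0] +1/144 = 1/144
S = 1/144
C² = P²·S² = 5/9 ; C = +0.745356

+√(5/9) = +0.745356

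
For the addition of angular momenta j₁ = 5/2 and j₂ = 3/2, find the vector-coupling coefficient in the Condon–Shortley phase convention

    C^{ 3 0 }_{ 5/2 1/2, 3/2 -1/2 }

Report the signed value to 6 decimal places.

+0.447214

√[7·1!4!2!/8! · 3!2!1!2!3!3!] = √(36/5)
  +(−1)^0/∏(0,1,2,1,2,1)! = 1/4  (running 1/4)
  +(−1)^1/∏(1,0,1,0,3,2)! = -1/12  (running 1/6)
⟨..|..⟩ = √(36/5)·(1/6) = +0.447214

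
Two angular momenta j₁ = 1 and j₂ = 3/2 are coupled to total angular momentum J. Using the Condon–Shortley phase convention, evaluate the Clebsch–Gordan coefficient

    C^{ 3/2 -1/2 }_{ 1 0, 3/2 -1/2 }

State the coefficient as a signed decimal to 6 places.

j₁+j₂−J=1  J+j₁−j₂=1  J−j₁+j₂=2  j₁+j₂+J+1=5
(j₁±m₁, j₂±m₂, J±M) = (1,1,1,2,1,2)
P² = 4/15
sum k=0..1:
  [0] +1/1 = 1
  [1] −1/2 = -1/2
S = 1/2
C² = P²·S² = 1/15 ; C = +0.258199

+0.258199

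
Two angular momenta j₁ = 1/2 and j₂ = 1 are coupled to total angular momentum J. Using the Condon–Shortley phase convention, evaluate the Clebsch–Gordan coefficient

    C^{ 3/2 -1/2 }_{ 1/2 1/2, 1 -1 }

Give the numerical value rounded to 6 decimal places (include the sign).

+√(1/3) = +0.577350

j₁+j₂−J=0  J+j₁−j₂=1  J−j₁+j₂=2  j₁+j₂+J+1=4
(j₁±m₁, j₂±m₂, J±M) = (1,0,0,2,1,2)
P² = 4/3
sum k=0..0:
  [0] +1/2 = 1/2
S = 1/2
C² = P²·S² = 1/3 ; C = +0.577350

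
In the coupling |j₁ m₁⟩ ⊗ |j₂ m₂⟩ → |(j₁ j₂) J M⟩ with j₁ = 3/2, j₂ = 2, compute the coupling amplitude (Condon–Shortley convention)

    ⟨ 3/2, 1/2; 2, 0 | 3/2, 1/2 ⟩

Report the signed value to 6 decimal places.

triangle: 2!×1!×2!/6! = 4/720
(j±m)!: 2!×1!×2!×2!×2!×1! = 16
prefactor² = (2J+1)×Δ×N² = 16/45
  k=0: +1/(0!×2!×1!×2!×0!×0!) = 1/4
  k=1: −1/(1!×1!×0!×1!×1!×1!) = -1
Σ = -3/4  ⇒  CG² = 16/45×(-3/4)² = 1/5
CG = −√(1/5) = -0.447214

−√(1/5) ≈ -0.447214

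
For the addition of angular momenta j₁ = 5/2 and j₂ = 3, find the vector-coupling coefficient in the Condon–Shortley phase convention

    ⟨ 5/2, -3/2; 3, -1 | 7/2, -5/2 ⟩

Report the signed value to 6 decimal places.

j₁+j₂−J=2  J+j₁−j₂=3  J−j₁+j₂=4  j₁+j₂+J+1=10
(j₁±m₁, j₂±m₂, J±M) = (1,4,2,4,1,6)
P² = 18432/35
sum k=1..2:
  [1] −1/36 = -1/36
  [2] +1/96 = 1/96
S = -5/288
C² = P²·S² = 10/63 ; C = -0.398410

-0.398410  (= −√(10/63))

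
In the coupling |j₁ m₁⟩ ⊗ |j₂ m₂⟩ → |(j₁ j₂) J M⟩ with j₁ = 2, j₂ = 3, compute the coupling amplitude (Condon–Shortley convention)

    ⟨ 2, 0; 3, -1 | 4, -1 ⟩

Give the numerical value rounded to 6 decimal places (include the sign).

+0.327327  (= +√(3/28))

j₁+j₂−J=1  J+j₁−j₂=3  J−j₁+j₂=5  j₁+j₂+J+1=10
(j₁±m₁, j₂±m₂, J±M) = (2,2,2,4,3,5)
P² = 1728/7
sum k=0..1:
  [0] +1/24 = 1/24
  [1] −1/48 = -1/48
S = 1/48
C² = P²·S² = 3/28 ; C = +0.327327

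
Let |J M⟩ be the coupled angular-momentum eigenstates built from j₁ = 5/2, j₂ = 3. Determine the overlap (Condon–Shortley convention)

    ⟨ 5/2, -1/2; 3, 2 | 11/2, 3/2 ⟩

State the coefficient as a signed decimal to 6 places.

√[12·0!5!6!/12! · 2!3!5!1!7!4!] = √(4147200/11)
  +(−1)^0/∏(0,0,3,5,2,1)! = 1/1440  (running 1/1440)
⟨..|..⟩ = √(4147200/11)·(1/1440) = +0.426401

+0.426401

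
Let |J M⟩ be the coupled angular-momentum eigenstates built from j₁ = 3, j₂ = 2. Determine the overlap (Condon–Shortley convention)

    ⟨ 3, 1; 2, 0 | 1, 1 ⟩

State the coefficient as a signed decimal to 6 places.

+√(6/35) ≈ +0.414039

√[3·4!2!0!/7! · 4!2!2!2!2!0!] = √(384/35)
  +(−1)^2/∏(2,2,0,0,2,0)! = 1/8  (running 1/8)
⟨..|..⟩ = √(384/35)·(1/8) = +0.414039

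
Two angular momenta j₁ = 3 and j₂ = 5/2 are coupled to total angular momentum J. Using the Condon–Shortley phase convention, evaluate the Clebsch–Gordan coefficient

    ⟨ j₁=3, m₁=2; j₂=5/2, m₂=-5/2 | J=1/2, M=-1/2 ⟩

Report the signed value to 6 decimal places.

+0.218218  (= +√(1/21))

j₁+j₂−J=5  J+j₁−j₂=1  J−j₁+j₂=0  j₁+j₂+J+1=7
(j₁±m₁, j₂±m₂, J±M) = (5,1,0,5,0,1)
P² = 4800/7
sum k=0..0:
  [0] +1/120 = 1/120
S = 1/120
C² = P²·S² = 1/21 ; C = +0.218218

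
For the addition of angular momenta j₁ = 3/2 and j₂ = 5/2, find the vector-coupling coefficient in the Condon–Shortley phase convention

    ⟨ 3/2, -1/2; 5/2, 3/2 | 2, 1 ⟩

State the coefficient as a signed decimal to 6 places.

+√(1/42) ≈ +0.154303

√[5·2!1!3!/7! · 1!2!4!1!3!1!] = √(24/7)
  +(−1)^1/∏(1,1,1,3,0,0)! = -1/6  (running -1/6)
  +(−1)^2/∏(2,0,0,2,1,1)! = 1/4  (running 1/12)
⟨..|..⟩ = √(24/7)·(1/12) = +0.154303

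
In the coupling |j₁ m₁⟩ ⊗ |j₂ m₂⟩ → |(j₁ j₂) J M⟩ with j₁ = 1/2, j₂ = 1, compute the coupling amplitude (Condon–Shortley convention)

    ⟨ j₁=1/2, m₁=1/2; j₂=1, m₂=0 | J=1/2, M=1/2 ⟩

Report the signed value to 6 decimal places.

√[2·1!0!1!/3! · 1!0!1!1!1!0!] = √(1/3)
  +(−1)^0/∏(0,1,0,1,0,0)! = 1  (running 1)
⟨..|..⟩ = √(1/3)·(1) = +0.577350

+0.577350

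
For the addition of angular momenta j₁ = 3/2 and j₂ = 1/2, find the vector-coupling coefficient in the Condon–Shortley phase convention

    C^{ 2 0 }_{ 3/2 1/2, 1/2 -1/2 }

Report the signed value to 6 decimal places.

j₁+j₂−J=0  J+j₁−j₂=3  J−j₁+j₂=1  j₁+j₂+J+1=5
(j₁±m₁, j₂±m₂, J±M) = (2,1,0,1,2,2)
P² = 2
sum k=0..0:
  [0] +1/2 = 1/2
S = 1/2
C² = P²·S² = 1/2 ; C = +0.707107

+0.707107  (= +√(1/2))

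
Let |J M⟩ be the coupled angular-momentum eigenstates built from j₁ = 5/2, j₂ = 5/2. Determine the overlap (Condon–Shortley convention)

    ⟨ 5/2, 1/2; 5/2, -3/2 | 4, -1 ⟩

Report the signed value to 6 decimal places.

√[9·1!4!4!/10! · 3!2!1!4!3!5!] = √(10368/35)
  +(−1)^0/∏(0,1,2,1,2,3)! = 1/24  (running 1/24)
  +(−1)^1/∏(1,0,1,0,3,4)! = -1/144  (running 5/144)
⟨..|..⟩ = √(10368/35)·(5/144) = +0.597614

+0.597614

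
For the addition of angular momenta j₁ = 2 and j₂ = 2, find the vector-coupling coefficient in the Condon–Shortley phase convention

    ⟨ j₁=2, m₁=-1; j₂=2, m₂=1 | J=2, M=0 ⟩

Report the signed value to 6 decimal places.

+0.267261  (= +√(1/14))

j₁+j₂−J=2  J+j₁−j₂=2  J−j₁+j₂=2  j₁+j₂+J+1=7
(j₁±m₁, j₂±m₂, J±M) = (1,3,3,1,2,2)
P² = 8/7
sum k=1..2:
  [1] −1/4 = -1/4
  [2] +1/2 = 1/2
S = 1/4
C² = P²·S² = 1/14 ; C = +0.267261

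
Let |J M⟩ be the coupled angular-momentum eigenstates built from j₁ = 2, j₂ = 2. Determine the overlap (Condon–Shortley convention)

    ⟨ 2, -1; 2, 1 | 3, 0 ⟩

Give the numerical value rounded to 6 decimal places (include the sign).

-0.632456

√[7·1!3!3!/8! · 1!3!3!1!3!3!] = √(81/10)
  +(−1)^0/∏(0,1,3,3,0,0)! = 1/36  (running 1/36)
  +(−1)^1/∏(1,0,2,2,1,1)! = -1/4  (running -2/9)
⟨..|..⟩ = √(81/10)·(-2/9) = -0.632456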